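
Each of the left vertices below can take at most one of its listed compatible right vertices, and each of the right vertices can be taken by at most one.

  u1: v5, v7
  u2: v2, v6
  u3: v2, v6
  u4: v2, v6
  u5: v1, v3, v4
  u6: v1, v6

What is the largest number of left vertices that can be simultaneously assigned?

Unit-capacity flow: source→left, listed edges, right→sink; max matching = max flow.
Augmenting path u1→v5 (+1); matched 1.
Augmenting path u2→v2 (+1); matched 2.
Augmenting path u3→v6 (+1); matched 3.
Augmenting path u5→v1 (+1); matched 4.
Augmenting path u6→v1→u5→v3 (+1); matched 5.
No augmenting path remains; maximum matching = 5.
König certificate: {u1, u5, u6, v2, v6} is a vertex cover of size 5 (every listed pair touches it), so no matching can be larger.

5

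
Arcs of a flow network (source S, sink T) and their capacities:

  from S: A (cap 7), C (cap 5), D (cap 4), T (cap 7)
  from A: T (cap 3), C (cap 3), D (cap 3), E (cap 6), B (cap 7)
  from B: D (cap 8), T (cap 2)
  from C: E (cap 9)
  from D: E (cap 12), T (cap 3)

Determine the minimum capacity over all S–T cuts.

15

Augment S→T: bottleneck 7, flow now 7.
Augment S→A→T: bottleneck 3, flow now 10.
Augment S→D→T: bottleneck 3, flow now 13.
Augment S→A→B→T: bottleneck 2, flow now 15.
No augmenting path remains; maximum flow = 15.
By max-flow min-cut, the minimum cut capacity equals the max flow.
In the residual graph, reachable from S: {S, A, B, C, D, E}.
Min-cut edges: S→T (7), A→T (3), B→T (2), D→T (3); capacity 7 + 3 + 2 + 3 = 15.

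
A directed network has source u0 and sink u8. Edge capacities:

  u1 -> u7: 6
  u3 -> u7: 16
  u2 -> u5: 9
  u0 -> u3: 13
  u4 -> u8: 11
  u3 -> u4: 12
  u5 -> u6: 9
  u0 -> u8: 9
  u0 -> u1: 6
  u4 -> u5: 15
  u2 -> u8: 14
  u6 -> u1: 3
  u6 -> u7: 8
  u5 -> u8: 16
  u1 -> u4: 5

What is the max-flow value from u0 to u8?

26

Augment u0→u8: bottleneck 9, flow now 9.
Augment u0→u1→u4→u8: bottleneck 5, flow now 14.
Augment u0→u3→u4→u8: bottleneck 6, flow now 20.
Augment u0→u3→u4→u5→u8: bottleneck 6, flow now 26.
No augmenting path remains; maximum flow = 26.
In the residual graph, reachable from u0: {u0, u1, u3, u7}.
Min-cut edges: u0→u8 (9), u1→u4 (5), u3→u4 (12); capacity 9 + 5 + 12 = 26.
This cut is saturated, so no flow can exceed 26.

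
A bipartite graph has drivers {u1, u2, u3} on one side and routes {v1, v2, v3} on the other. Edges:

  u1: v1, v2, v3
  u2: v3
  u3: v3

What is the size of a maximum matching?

2

Unit-capacity flow: source→left, listed edges, right→sink; max matching = max flow.
Augmenting path u1→v1 (+1); matched 1.
Augmenting path u2→v3 (+1); matched 2.
No augmenting path remains; maximum matching = 2.
König certificate: {u1, v3} is a vertex cover of size 2 (every listed pair touches it), so no matching can be larger.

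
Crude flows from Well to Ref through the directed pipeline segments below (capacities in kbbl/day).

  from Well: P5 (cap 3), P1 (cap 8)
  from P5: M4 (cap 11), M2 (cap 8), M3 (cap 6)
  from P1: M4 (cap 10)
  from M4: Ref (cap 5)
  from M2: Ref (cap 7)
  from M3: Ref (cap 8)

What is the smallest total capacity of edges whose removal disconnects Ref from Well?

Augment Well→P5→M4→Ref: bottleneck 3, flow now 3.
Augment Well→P1→M4→Ref: bottleneck 2, flow now 5.
Augment Well→P1→M4→P5→M2→Ref: bottleneck 3, flow now 8. (uses reverse residual edge)
No augmenting path remains; maximum flow = 8.
By max-flow min-cut, the minimum cut capacity equals the max flow.
In the residual graph, reachable from Well: {Well, P1, M4}.
Min-cut edges: Well→P5 (3), M4→Ref (5); capacity 3 + 5 = 8.

8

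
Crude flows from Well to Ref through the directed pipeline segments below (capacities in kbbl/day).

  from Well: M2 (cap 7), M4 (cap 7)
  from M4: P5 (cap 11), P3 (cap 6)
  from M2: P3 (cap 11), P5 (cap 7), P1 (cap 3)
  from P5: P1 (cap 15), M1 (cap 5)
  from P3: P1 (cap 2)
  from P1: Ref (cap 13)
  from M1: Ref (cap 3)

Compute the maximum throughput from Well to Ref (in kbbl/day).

14

Augment Well→M2→P1→Ref: bottleneck 3, flow now 3.
Augment Well→M4→P5→P1→Ref: bottleneck 7, flow now 10.
Augment Well→M2→P5→P1→Ref: bottleneck 3, flow now 13.
Augment Well→M2→P5→M1→Ref: bottleneck 1, flow now 14.
No augmenting path remains; maximum flow = 14.
In the residual graph, reachable from Well: {Well}.
Min-cut edges: Well→M4 (7), Well→M2 (7); capacity 7 + 7 = 14.
This cut is saturated, so no flow can exceed 14.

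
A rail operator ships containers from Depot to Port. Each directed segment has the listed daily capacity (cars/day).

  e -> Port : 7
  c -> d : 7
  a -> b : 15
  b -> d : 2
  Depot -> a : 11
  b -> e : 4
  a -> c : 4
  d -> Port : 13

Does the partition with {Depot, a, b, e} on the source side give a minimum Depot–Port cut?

No — its capacity is 13, but the minimum cut has capacity 10.

Given cut capacity: 4 + 2 + 7 = 13.
Augment Depot→a→b→d→Port: bottleneck 2, flow now 2.
Augment Depot→a→b→e→Port: bottleneck 4, flow now 6.
Augment Depot→a→c→d→Port: bottleneck 4, flow now 10.
No augmenting path remains; maximum flow = 10.
In the residual graph, reachable from Depot: {Depot, a, b}.
Min-cut edges: a→c (4), b→d (2), b→e (4); capacity 4 + 2 + 4 = 10.
Cut capacity 13 exceeds the max flow 10, so it is not minimum.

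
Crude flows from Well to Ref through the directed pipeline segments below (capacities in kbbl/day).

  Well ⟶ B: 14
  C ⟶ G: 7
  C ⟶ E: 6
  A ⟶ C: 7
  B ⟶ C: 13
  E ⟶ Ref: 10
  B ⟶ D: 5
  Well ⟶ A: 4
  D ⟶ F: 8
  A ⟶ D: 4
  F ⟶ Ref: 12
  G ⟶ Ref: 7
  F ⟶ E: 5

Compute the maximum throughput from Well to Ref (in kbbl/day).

18

Augment Well→A→C→E→Ref: bottleneck 4, flow now 4.
Augment Well→B→C→E→Ref: bottleneck 2, flow now 6.
Augment Well→B→C→G→Ref: bottleneck 7, flow now 13.
Augment Well→B→D→F→Ref: bottleneck 5, flow now 18.
No augmenting path remains; maximum flow = 18.
In the residual graph, reachable from Well: {Well}.
Min-cut edges: Well→A (4), Well→B (14); capacity 4 + 14 = 18.
This cut is saturated, so no flow can exceed 18.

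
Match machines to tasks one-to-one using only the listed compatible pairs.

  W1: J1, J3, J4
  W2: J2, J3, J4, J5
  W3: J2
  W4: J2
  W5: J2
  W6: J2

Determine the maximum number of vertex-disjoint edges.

Unit-capacity flow: source→left, listed edges, right→sink; max matching = max flow.
Augmenting path W1→J1 (+1); matched 1.
Augmenting path W2→J2 (+1); matched 2.
Augmenting path W3→J2→W2→J3 (+1); matched 3.
No augmenting path remains; maximum matching = 3.
König certificate: {W1, W2, J2} is a vertex cover of size 3 (every listed pair touches it), so no matching can be larger.

3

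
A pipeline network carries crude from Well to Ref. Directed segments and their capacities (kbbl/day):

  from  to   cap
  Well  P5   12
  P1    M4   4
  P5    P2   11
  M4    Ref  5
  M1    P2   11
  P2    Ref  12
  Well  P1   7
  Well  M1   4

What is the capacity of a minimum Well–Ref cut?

Augment Well→P1→M4→Ref: bottleneck 4, flow now 4.
Augment Well→P5→P2→Ref: bottleneck 11, flow now 15.
Augment Well→M1→P2→Ref: bottleneck 1, flow now 16.
No augmenting path remains; maximum flow = 16.
By max-flow min-cut, the minimum cut capacity equals the max flow.
In the residual graph, reachable from Well: {Well, P1, P5, M1, P2}.
Min-cut edges: P1→M4 (4), P2→Ref (12); capacity 4 + 12 = 16.

16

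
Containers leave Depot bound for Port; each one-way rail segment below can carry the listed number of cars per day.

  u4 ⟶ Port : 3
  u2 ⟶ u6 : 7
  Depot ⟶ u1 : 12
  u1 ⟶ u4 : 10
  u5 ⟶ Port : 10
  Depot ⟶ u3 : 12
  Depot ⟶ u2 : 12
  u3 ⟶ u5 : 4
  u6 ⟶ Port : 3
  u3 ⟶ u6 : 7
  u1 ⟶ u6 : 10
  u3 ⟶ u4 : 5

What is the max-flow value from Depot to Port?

10

Augment Depot→u1→u4→Port: bottleneck 3, flow now 3.
Augment Depot→u1→u6→Port: bottleneck 3, flow now 6.
Augment Depot→u3→u5→Port: bottleneck 4, flow now 10.
No augmenting path remains; maximum flow = 10.
In the residual graph, reachable from Depot: {Depot, u1, u2, u3, u4, u6}.
Min-cut edges: u3→u5 (4), u4→Port (3), u6→Port (3); capacity 4 + 3 + 3 = 10.
This cut is saturated, so no flow can exceed 10.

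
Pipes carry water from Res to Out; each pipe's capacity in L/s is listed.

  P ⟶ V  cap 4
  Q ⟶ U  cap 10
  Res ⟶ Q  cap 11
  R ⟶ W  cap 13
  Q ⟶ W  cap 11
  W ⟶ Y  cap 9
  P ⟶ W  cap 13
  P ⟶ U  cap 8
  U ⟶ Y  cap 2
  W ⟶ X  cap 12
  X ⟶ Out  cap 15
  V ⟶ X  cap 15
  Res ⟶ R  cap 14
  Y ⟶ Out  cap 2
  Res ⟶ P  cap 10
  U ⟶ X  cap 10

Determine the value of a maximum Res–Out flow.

Augment Res→P→U→X→Out: bottleneck 8, flow now 8.
Augment Res→P→V→X→Out: bottleneck 2, flow now 10.
Augment Res→Q→U→X→Out: bottleneck 2, flow now 12.
Augment Res→Q→U→Y→Out: bottleneck 2, flow now 14.
Augment Res→Q→W→X→Out: bottleneck 3, flow now 17.
No augmenting path remains; maximum flow = 17.
In the residual graph, reachable from Res: {Res, P, Q, R, U, V, W, X, Y}.
Min-cut edges: X→Out (15), Y→Out (2); capacity 15 + 2 = 17.
This cut is saturated, so no flow can exceed 17.

17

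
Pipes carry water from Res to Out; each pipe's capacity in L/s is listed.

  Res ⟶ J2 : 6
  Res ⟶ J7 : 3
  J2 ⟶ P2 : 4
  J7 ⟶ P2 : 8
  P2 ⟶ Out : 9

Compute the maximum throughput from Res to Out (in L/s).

Augment Res→J2→P2→Out: bottleneck 4, flow now 4.
Augment Res→J7→P2→Out: bottleneck 3, flow now 7.
No augmenting path remains; maximum flow = 7.
In the residual graph, reachable from Res: {Res, J2}.
Min-cut edges: Res→J7 (3), J2→P2 (4); capacity 3 + 4 = 7.
This cut is saturated, so no flow can exceed 7.

7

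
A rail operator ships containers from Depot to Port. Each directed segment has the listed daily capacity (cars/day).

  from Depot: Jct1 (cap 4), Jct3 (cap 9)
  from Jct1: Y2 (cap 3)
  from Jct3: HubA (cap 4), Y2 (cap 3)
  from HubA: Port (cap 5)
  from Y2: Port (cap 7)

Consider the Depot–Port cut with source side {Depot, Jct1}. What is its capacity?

Edges leaving {Depot, Jct1}: Depot→Jct3 (9), Jct1→Y2 (3).
Cut capacity = 9 + 3 = 12.

12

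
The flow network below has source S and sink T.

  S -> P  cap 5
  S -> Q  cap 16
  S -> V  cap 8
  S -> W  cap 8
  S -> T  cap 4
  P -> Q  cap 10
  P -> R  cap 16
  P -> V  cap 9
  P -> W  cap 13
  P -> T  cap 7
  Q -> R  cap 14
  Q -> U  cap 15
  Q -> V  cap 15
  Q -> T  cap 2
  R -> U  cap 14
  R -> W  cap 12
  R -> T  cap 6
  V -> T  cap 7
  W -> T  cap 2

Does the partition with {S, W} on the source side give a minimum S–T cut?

No — its capacity is 35, but the minimum cut has capacity 26.

Given cut capacity: 5 + 16 + 8 + 4 + 2 = 35.
Augment S→T: bottleneck 4, flow now 4.
Augment S→P→T: bottleneck 5, flow now 9.
Augment S→Q→T: bottleneck 2, flow now 11.
Augment S→V→T: bottleneck 7, flow now 18.
Augment S→W→T: bottleneck 2, flow now 20.
Augment S→Q→R→T: bottleneck 6, flow now 26.
No augmenting path remains; maximum flow = 26.
In the residual graph, reachable from S: {S, Q, R, U, V, W}.
Min-cut edges: S→P (5), S→T (4), Q→T (2), R→T (6), V→T (7), W→T (2); capacity 5 + 4 + 2 + 6 + 7 + 2 = 26.
Cut capacity 35 exceeds the max flow 26, so it is not minimum.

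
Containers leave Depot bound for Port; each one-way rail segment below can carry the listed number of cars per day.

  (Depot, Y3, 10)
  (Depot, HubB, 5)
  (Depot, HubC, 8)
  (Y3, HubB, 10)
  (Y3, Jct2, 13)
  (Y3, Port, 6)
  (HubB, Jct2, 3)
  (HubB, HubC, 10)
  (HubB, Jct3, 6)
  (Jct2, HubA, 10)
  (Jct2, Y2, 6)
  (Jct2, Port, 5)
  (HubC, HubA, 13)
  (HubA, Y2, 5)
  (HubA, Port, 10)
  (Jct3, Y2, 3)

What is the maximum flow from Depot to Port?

21

Augment Depot→Y3→Port: bottleneck 6, flow now 6.
Augment Depot→Y3→Jct2→Port: bottleneck 4, flow now 10.
Augment Depot→HubB→Jct2→Port: bottleneck 1, flow now 11.
Augment Depot→HubC→HubA→Port: bottleneck 8, flow now 19.
Augment Depot→HubB→Jct2→HubA→Port: bottleneck 2, flow now 21.
No augmenting path remains; maximum flow = 21.
In the residual graph, reachable from Depot: {Depot, Y3, HubB, Jct2, HubC, HubA, Jct3, Y2}.
Min-cut edges: Y3→Port (6), Jct2→Port (5), HubA→Port (10); capacity 6 + 5 + 10 = 21.
This cut is saturated, so no flow can exceed 21.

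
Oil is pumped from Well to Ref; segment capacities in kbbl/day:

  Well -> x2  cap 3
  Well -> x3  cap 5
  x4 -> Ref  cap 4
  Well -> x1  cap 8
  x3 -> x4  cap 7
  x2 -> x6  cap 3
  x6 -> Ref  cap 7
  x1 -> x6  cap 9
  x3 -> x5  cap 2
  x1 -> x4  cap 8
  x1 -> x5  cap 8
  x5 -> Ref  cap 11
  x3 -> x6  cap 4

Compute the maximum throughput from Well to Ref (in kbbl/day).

Augment Well→x1→x4→Ref: bottleneck 4, flow now 4.
Augment Well→x1→x5→Ref: bottleneck 4, flow now 8.
Augment Well→x2→x6→Ref: bottleneck 3, flow now 11.
Augment Well→x3→x5→Ref: bottleneck 2, flow now 13.
Augment Well→x3→x6→Ref: bottleneck 3, flow now 16.
No augmenting path remains; maximum flow = 16.
In the residual graph, reachable from Well: {Well}.
Min-cut edges: Well→x1 (8), Well→x2 (3), Well→x3 (5); capacity 8 + 3 + 5 = 16.
This cut is saturated, so no flow can exceed 16.

16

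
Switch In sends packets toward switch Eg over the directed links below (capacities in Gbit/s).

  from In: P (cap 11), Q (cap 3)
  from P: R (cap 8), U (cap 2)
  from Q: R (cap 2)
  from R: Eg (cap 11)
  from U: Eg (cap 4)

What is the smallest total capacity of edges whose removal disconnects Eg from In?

12

Augment In→P→R→Eg: bottleneck 8, flow now 8.
Augment In→P→U→Eg: bottleneck 2, flow now 10.
Augment In→Q→R→Eg: bottleneck 2, flow now 12.
No augmenting path remains; maximum flow = 12.
By max-flow min-cut, the minimum cut capacity equals the max flow.
In the residual graph, reachable from In: {In, P, Q}.
Min-cut edges: P→R (8), P→U (2), Q→R (2); capacity 8 + 2 + 2 = 12.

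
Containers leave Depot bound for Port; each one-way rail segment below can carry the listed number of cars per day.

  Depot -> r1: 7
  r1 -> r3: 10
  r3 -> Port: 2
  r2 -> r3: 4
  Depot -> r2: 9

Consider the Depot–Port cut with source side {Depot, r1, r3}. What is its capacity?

Edges leaving {Depot, r1, r3}: Depot→r2 (9), r3→Port (2).
Cut capacity = 9 + 2 = 11.

11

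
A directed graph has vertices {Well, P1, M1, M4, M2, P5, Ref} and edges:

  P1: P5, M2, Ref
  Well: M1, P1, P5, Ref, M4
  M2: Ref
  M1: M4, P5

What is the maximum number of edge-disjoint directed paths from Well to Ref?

2

Assign every edge capacity 1; by Menger, the answer equals the max flow.
Path Well→Ref (+1); total 1.
Path Well→P1→Ref (+1); total 2.
No residual Well→Ref path; max flow = 2.
Certifying cut of size 2: {Well→P1, Well→Ref}.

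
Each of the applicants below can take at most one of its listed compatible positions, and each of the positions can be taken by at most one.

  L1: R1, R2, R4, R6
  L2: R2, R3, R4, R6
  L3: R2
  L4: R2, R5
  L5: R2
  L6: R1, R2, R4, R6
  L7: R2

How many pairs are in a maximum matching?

5

Unit-capacity flow: source→left, listed edges, right→sink; max matching = max flow.
Augmenting path L1→R1 (+1); matched 1.
Augmenting path L2→R2 (+1); matched 2.
Augmenting path L4→R5 (+1); matched 3.
Augmenting path L6→R4 (+1); matched 4.
Augmenting path L3→R2→L2→R3 (+1); matched 5.
No augmenting path remains; maximum matching = 5.
König certificate: {L1, L2, L4, L6, R2} is a vertex cover of size 5 (every listed pair touches it), so no matching can be larger.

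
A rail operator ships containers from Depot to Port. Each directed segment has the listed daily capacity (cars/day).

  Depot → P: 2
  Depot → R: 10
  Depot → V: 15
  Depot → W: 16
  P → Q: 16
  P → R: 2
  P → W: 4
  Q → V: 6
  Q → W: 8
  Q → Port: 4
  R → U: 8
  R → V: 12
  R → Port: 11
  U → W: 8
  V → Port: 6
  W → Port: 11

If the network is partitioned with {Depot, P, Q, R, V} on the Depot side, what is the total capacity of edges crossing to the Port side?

57

Edges leaving {Depot, P, Q, R, V}: Depot→W (16), P→W (4), Q→W (8), Q→Port (4), R→U (8), R→Port (11), V→Port (6).
Cut capacity = 16 + 4 + 8 + 4 + 8 + 11 + 6 = 57.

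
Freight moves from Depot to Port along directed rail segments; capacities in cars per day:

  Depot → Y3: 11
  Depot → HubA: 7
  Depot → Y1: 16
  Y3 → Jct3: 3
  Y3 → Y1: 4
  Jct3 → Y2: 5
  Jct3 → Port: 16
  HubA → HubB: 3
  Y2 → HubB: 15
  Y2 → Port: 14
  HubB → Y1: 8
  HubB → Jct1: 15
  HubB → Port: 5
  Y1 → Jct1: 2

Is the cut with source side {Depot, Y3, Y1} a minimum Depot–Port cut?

No — its capacity is 12, but the minimum cut has capacity 6.

Given cut capacity: 7 + 3 + 2 = 12.
Augment Depot→Y3→Jct3→Port: bottleneck 3, flow now 3.
Augment Depot→HubA→HubB→Port: bottleneck 3, flow now 6.
No augmenting path remains; maximum flow = 6.
In the residual graph, reachable from Depot: {Depot, Y3, HubA, Y1, Jct1}.
Min-cut edges: Y3→Jct3 (3), HubA→HubB (3); capacity 3 + 3 = 6.
Cut capacity 12 exceeds the max flow 6, so it is not minimum.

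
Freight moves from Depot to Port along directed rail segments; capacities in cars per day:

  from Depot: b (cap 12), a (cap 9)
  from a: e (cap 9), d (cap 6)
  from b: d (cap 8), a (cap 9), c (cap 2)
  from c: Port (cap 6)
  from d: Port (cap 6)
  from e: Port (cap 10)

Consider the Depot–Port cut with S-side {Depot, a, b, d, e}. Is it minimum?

No — its capacity is 18, but the minimum cut has capacity 17.

Given cut capacity: 2 + 6 + 10 = 18.
Augment Depot→a→d→Port: bottleneck 6, flow now 6.
Augment Depot→a→e→Port: bottleneck 3, flow now 9.
Augment Depot→b→c→Port: bottleneck 2, flow now 11.
Augment Depot→b→a→e→Port: bottleneck 6, flow now 17.
No augmenting path remains; maximum flow = 17.
In the residual graph, reachable from Depot: {Depot, a, b, d}.
Min-cut edges: a→e (9), b→c (2), d→Port (6); capacity 9 + 2 + 6 = 17.
Cut capacity 18 exceeds the max flow 17, so it is not minimum.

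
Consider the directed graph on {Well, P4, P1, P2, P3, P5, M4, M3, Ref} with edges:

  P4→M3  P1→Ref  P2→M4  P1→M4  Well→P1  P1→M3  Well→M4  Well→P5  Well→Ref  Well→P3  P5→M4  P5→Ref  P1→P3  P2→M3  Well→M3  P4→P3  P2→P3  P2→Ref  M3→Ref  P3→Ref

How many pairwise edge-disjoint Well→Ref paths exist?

Assign every edge capacity 1; by Menger, the answer equals the max flow.
Path Well→Ref (+1); total 1.
Path Well→P1→Ref (+1); total 2.
Path Well→P3→Ref (+1); total 3.
Path Well→P5→Ref (+1); total 4.
Path Well→M3→Ref (+1); total 5.
No residual Well→Ref path; max flow = 5.
Certifying cut of size 5: {Well→M3, Well→P1, Well→P3, Well→P5, Well→Ref}.

5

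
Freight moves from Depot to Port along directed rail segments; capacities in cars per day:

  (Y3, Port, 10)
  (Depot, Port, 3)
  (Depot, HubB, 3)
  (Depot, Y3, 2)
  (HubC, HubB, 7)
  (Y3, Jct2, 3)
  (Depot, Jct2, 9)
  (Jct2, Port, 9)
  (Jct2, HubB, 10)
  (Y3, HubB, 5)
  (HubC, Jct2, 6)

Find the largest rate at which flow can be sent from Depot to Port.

14

Augment Depot→Port: bottleneck 3, flow now 3.
Augment Depot→Y3→Port: bottleneck 2, flow now 5.
Augment Depot→Jct2→Port: bottleneck 9, flow now 14.
No augmenting path remains; maximum flow = 14.
In the residual graph, reachable from Depot: {Depot, HubB}.
Min-cut edges: Depot→Y3 (2), Depot→Jct2 (9), Depot→Port (3); capacity 2 + 9 + 3 = 14.
This cut is saturated, so no flow can exceed 14.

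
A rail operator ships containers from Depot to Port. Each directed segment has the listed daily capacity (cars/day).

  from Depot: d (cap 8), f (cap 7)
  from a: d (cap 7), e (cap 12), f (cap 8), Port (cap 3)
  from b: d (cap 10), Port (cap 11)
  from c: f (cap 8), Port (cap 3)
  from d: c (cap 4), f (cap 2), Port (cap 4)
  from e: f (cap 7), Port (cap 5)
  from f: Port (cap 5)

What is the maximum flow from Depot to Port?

Augment Depot→d→Port: bottleneck 4, flow now 4.
Augment Depot→f→Port: bottleneck 5, flow now 9.
Augment Depot→d→c→Port: bottleneck 3, flow now 12.
No augmenting path remains; maximum flow = 12.
In the residual graph, reachable from Depot: {Depot, c, d, f}.
Min-cut edges: c→Port (3), d→Port (4), f→Port (5); capacity 3 + 4 + 5 = 12.
This cut is saturated, so no flow can exceed 12.

12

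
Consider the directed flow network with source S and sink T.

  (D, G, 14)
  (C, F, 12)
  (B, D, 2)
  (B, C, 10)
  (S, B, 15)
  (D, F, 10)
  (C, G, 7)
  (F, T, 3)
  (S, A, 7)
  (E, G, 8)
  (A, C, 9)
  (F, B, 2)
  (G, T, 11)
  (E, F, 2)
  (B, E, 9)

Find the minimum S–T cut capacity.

Augment S→A→C→F→T: bottleneck 3, flow now 3.
Augment S→A→C→G→T: bottleneck 4, flow now 7.
Augment S→B→C→G→T: bottleneck 3, flow now 10.
Augment S→B→D→G→T: bottleneck 2, flow now 12.
Augment S→B→E→G→T: bottleneck 2, flow now 14.
No augmenting path remains; maximum flow = 14.
By max-flow min-cut, the minimum cut capacity equals the max flow.
In the residual graph, reachable from S: {S, A, B, C, D, E, F, G}.
Min-cut edges: F→T (3), G→T (11); capacity 3 + 11 = 14.

14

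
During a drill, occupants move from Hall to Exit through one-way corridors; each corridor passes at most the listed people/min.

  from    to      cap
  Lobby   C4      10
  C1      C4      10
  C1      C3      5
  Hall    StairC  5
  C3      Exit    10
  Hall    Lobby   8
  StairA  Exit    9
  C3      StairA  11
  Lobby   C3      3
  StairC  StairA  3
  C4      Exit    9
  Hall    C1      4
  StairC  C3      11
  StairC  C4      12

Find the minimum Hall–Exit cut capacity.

Augment Hall→StairC→C3→Exit: bottleneck 5, flow now 5.
Augment Hall→Lobby→C3→Exit: bottleneck 3, flow now 8.
Augment Hall→Lobby→C4→Exit: bottleneck 5, flow now 13.
Augment Hall→C1→C3→Exit: bottleneck 2, flow now 15.
Augment Hall→C1→C4→Exit: bottleneck 2, flow now 17.
No augmenting path remains; maximum flow = 17.
By max-flow min-cut, the minimum cut capacity equals the max flow.
In the residual graph, reachable from Hall: {Hall}.
Min-cut edges: Hall→StairC (5), Hall→Lobby (8), Hall→C1 (4); capacity 5 + 8 + 4 = 17.

17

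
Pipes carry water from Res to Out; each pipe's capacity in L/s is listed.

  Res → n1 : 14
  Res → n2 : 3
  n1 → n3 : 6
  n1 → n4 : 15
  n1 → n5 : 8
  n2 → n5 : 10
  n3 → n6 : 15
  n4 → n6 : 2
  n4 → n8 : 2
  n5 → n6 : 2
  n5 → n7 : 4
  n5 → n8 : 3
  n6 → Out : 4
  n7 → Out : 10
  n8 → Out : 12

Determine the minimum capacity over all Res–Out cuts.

Augment Res→n1→n3→n6→Out: bottleneck 4, flow now 4.
Augment Res→n1→n4→n8→Out: bottleneck 2, flow now 6.
Augment Res→n1→n5→n7→Out: bottleneck 4, flow now 10.
Augment Res→n1→n5→n8→Out: bottleneck 3, flow now 13.
No augmenting path remains; maximum flow = 13.
By max-flow min-cut, the minimum cut capacity equals the max flow.
In the residual graph, reachable from Res: {Res, n1, n2, n3, n4, n5, n6}.
Min-cut edges: n4→n8 (2), n5→n7 (4), n5→n8 (3), n6→Out (4); capacity 2 + 4 + 3 + 4 = 13.

13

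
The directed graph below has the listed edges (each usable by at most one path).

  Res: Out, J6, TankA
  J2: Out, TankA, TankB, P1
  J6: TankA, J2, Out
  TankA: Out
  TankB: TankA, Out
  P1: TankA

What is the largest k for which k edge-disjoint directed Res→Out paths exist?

Assign every edge capacity 1; by Menger, the answer equals the max flow.
Path Res→Out (+1); total 1.
Path Res→J6→Out (+1); total 2.
Path Res→TankA→Out (+1); total 3.
No residual Res→Out path; max flow = 3.
Certifying cut of size 3: {Res→J6, Res→Out, Res→TankA}.

3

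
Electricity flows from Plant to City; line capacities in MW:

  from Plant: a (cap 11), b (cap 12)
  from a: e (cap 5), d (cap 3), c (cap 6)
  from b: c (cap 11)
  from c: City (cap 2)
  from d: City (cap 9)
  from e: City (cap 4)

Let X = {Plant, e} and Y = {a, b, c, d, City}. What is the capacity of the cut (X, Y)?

Edges leaving {Plant, e}: Plant→a (11), Plant→b (12), e→City (4).
Cut capacity = 11 + 12 + 4 = 27.

27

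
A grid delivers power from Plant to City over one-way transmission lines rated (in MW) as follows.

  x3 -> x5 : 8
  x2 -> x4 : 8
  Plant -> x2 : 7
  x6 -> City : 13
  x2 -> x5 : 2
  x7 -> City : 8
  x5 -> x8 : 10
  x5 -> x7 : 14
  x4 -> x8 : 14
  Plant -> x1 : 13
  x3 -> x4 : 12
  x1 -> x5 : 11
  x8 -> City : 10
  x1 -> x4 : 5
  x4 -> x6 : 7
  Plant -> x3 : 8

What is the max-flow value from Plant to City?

Augment Plant→x1→x4→x6→City: bottleneck 5, flow now 5.
Augment Plant→x1→x5→x7→City: bottleneck 8, flow now 13.
Augment Plant→x2→x4→x6→City: bottleneck 2, flow now 15.
Augment Plant→x2→x4→x8→City: bottleneck 5, flow now 20.
Augment Plant→x3→x4→x8→City: bottleneck 5, flow now 25.
No augmenting path remains; maximum flow = 25.
In the residual graph, reachable from Plant: {Plant, x1, x2, x3, x4, x5, x7, x8}.
Min-cut edges: x4→x6 (7), x7→City (8), x8→City (10); capacity 7 + 8 + 10 = 25.
This cut is saturated, so no flow can exceed 25.

25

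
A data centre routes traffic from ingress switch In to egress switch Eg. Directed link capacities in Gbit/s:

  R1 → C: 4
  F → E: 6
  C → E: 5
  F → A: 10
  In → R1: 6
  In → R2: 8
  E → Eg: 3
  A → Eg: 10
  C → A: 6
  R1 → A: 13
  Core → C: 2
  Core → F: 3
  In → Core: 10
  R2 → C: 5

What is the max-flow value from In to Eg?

13

Augment In→R1→A→Eg: bottleneck 6, flow now 6.
Augment In→R2→C→E→Eg: bottleneck 3, flow now 9.
Augment In→R2→C→A→Eg: bottleneck 2, flow now 11.
Augment In→Core→F→A→Eg: bottleneck 2, flow now 13.
No augmenting path remains; maximum flow = 13.
In the residual graph, reachable from In: {In, R2, R1, Core, F, C, E, A}.
Min-cut edges: E→Eg (3), A→Eg (10); capacity 3 + 10 = 13.
This cut is saturated, so no flow can exceed 13.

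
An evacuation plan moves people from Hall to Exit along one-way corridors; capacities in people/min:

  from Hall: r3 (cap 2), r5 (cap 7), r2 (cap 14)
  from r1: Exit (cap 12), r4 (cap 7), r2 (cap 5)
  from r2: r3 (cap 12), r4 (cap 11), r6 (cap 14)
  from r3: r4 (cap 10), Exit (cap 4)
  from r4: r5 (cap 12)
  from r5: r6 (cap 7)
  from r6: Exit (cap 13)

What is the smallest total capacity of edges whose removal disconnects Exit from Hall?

17

Augment Hall→r3→Exit: bottleneck 2, flow now 2.
Augment Hall→r2→r3→Exit: bottleneck 2, flow now 4.
Augment Hall→r2→r6→Exit: bottleneck 12, flow now 16.
Augment Hall→r5→r6→Exit: bottleneck 1, flow now 17.
No augmenting path remains; maximum flow = 17.
By max-flow min-cut, the minimum cut capacity equals the max flow.
In the residual graph, reachable from Hall: {Hall, r2, r3, r4, r5, r6}.
Min-cut edges: r3→Exit (4), r6→Exit (13); capacity 4 + 13 = 17.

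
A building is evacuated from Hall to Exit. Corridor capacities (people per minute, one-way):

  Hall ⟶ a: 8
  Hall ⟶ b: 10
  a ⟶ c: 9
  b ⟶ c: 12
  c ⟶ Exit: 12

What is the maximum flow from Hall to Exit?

12

Augment Hall→a→c→Exit: bottleneck 8, flow now 8.
Augment Hall→b→c→Exit: bottleneck 4, flow now 12.
No augmenting path remains; maximum flow = 12.
In the residual graph, reachable from Hall: {Hall, a, b, c}.
Min-cut edges: c→Exit (12); capacity 12 = 12.
This cut is saturated, so no flow can exceed 12.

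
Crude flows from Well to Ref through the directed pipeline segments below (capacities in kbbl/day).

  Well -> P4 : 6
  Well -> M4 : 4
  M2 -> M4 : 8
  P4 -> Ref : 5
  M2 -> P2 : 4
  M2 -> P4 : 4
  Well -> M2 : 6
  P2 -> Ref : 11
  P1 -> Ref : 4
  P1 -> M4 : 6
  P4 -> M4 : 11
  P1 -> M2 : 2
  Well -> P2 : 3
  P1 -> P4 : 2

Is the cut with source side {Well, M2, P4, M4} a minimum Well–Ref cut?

Given cut capacity: 3 + 4 + 5 = 12.
Augment Well→P4→Ref: bottleneck 5, flow now 5.
Augment Well→P2→Ref: bottleneck 3, flow now 8.
Augment Well→M2→P2→Ref: bottleneck 4, flow now 12.
No augmenting path remains; maximum flow = 12.
Cut capacity 12 equals the max flow, so it is a minimum cut.

Yes — it is a minimum cut (capacity 12).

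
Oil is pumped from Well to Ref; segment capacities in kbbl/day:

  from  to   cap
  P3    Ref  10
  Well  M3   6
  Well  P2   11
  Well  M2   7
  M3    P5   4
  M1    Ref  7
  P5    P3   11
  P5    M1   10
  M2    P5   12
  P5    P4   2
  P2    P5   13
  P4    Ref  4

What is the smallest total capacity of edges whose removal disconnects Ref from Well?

19

Augment Well→P2→P5→M1→Ref: bottleneck 7, flow now 7.
Augment Well→P2→P5→P4→Ref: bottleneck 2, flow now 9.
Augment Well→P2→P5→P3→Ref: bottleneck 2, flow now 11.
Augment Well→M2→P5→P3→Ref: bottleneck 7, flow now 18.
Augment Well→M3→P5→P3→Ref: bottleneck 1, flow now 19.
No augmenting path remains; maximum flow = 19.
By max-flow min-cut, the minimum cut capacity equals the max flow.
In the residual graph, reachable from Well: {Well, P2, M2, M3, P5, M1, P3}.
Min-cut edges: P5→P4 (2), M1→Ref (7), P3→Ref (10); capacity 2 + 7 + 10 = 19.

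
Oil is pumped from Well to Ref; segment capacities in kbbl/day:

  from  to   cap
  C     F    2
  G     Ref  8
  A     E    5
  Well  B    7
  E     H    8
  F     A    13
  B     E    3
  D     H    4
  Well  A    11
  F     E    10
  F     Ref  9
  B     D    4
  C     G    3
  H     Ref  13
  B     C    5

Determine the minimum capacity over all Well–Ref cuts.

Augment Well→A→E→H→Ref: bottleneck 5, flow now 5.
Augment Well→B→C→F→Ref: bottleneck 2, flow now 7.
Augment Well→B→C→G→Ref: bottleneck 3, flow now 10.
Augment Well→B→D→H→Ref: bottleneck 2, flow now 12.
No augmenting path remains; maximum flow = 12.
By max-flow min-cut, the minimum cut capacity equals the max flow.
In the residual graph, reachable from Well: {Well, A}.
Min-cut edges: Well→B (7), A→E (5); capacity 7 + 5 = 12.

12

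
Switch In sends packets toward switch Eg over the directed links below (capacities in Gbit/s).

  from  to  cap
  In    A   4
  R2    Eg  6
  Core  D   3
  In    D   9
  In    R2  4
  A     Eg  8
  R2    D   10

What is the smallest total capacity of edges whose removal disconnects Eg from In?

8

Augment In→A→Eg: bottleneck 4, flow now 4.
Augment In→R2→Eg: bottleneck 4, flow now 8.
No augmenting path remains; maximum flow = 8.
By max-flow min-cut, the minimum cut capacity equals the max flow.
In the residual graph, reachable from In: {In, D}.
Min-cut edges: In→A (4), In→R2 (4); capacity 4 + 4 = 8.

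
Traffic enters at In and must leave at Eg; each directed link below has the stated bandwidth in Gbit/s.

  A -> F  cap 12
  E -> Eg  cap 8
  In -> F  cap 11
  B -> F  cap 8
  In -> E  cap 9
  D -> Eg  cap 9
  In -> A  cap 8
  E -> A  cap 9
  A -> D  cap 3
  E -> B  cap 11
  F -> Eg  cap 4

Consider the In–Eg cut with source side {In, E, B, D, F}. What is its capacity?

Edges leaving {In, E, B, D, F}: In→A (8), E→A (9), E→Eg (8), D→Eg (9), F→Eg (4).
Cut capacity = 8 + 9 + 8 + 9 + 4 = 38.

38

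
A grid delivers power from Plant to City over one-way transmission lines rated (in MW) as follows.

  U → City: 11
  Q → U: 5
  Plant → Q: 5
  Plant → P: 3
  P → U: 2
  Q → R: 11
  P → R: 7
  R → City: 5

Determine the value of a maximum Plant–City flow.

8

Augment Plant→P→R→City: bottleneck 3, flow now 3.
Augment Plant→Q→R→City: bottleneck 2, flow now 5.
Augment Plant→Q→U→City: bottleneck 3, flow now 8.
No augmenting path remains; maximum flow = 8.
In the residual graph, reachable from Plant: {Plant}.
Min-cut edges: Plant→P (3), Plant→Q (5); capacity 3 + 5 = 8.
This cut is saturated, so no flow can exceed 8.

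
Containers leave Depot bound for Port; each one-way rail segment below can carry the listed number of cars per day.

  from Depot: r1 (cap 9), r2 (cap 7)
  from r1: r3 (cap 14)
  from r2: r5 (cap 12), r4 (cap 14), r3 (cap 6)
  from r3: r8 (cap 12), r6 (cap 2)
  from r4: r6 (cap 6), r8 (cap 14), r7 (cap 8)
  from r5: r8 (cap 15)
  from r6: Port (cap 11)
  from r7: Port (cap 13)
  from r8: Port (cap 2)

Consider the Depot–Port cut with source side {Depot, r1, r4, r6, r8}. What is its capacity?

Edges leaving {Depot, r1, r4, r6, r8}: Depot→r2 (7), r1→r3 (14), r4→r7 (8), r6→Port (11), r8→Port (2).
Cut capacity = 7 + 14 + 8 + 11 + 2 = 42.

42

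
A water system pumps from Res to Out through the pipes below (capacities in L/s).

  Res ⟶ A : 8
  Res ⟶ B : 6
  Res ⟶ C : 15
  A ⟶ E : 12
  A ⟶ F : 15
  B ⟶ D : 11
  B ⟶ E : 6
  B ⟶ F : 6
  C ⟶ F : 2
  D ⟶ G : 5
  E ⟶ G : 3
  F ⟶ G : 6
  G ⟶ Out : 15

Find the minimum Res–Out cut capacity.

Augment Res→A→E→G→Out: bottleneck 3, flow now 3.
Augment Res→A→F→G→Out: bottleneck 5, flow now 8.
Augment Res→B→D→G→Out: bottleneck 5, flow now 13.
Augment Res→B→F→G→Out: bottleneck 1, flow now 14.
No augmenting path remains; maximum flow = 14.
By max-flow min-cut, the minimum cut capacity equals the max flow.
In the residual graph, reachable from Res: {Res, A, B, C, D, E, F}.
Min-cut edges: D→G (5), E→G (3), F→G (6); capacity 5 + 3 + 6 = 14.

14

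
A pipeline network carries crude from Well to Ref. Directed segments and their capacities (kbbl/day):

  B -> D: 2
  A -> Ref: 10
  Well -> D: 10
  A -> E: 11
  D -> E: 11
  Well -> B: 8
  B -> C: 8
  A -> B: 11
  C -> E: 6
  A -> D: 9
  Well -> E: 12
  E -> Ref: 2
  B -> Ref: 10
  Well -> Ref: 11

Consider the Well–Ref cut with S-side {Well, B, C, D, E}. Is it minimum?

Given cut capacity: 11 + 10 + 2 = 23.
Augment Well→Ref: bottleneck 11, flow now 11.
Augment Well→B→Ref: bottleneck 8, flow now 19.
Augment Well→E→Ref: bottleneck 2, flow now 21.
No augmenting path remains; maximum flow = 21.
In the residual graph, reachable from Well: {Well, D, E}.
Min-cut edges: Well→B (8), Well→Ref (11), E→Ref (2); capacity 8 + 11 + 2 = 21.
Cut capacity 23 exceeds the max flow 21, so it is not minimum.

No — its capacity is 23, but the minimum cut has capacity 21.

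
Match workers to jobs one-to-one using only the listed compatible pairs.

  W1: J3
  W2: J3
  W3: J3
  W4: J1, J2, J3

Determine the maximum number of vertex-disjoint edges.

Unit-capacity flow: source→left, listed edges, right→sink; max matching = max flow.
Augmenting path W1→J3 (+1); matched 1.
Augmenting path W4→J1 (+1); matched 2.
No augmenting path remains; maximum matching = 2.
König certificate: {W4, J3} is a vertex cover of size 2 (every listed pair touches it), so no matching can be larger.

2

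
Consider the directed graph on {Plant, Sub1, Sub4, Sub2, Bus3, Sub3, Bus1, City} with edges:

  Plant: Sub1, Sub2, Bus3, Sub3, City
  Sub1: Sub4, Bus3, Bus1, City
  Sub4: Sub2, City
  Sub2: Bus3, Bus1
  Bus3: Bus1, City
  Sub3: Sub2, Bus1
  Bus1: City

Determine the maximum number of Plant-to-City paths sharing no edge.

4

Assign every edge capacity 1; by Menger, the answer equals the max flow.
Path Plant→City (+1); total 1.
Path Plant→Sub1→City (+1); total 2.
Path Plant→Bus3→City (+1); total 3.
Path Plant→Sub2→Bus1→City (+1); total 4.
No residual Plant→City path; max flow = 4.
Certifying cut of size 4: {Bus1→City, Bus3→City, Plant→City, Plant→Sub1}.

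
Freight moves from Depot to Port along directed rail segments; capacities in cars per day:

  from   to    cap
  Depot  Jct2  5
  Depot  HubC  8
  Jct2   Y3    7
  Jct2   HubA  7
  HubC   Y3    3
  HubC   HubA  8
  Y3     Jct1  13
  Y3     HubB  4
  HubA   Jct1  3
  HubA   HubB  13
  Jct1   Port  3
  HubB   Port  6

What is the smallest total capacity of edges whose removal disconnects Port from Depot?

9

Augment Depot→Jct2→Y3→Jct1→Port: bottleneck 3, flow now 3.
Augment Depot→Jct2→Y3→HubB→Port: bottleneck 2, flow now 5.
Augment Depot→HubC→Y3→HubB→Port: bottleneck 2, flow now 7.
Augment Depot→HubC→HubA→HubB→Port: bottleneck 2, flow now 9.
No augmenting path remains; maximum flow = 9.
By max-flow min-cut, the minimum cut capacity equals the max flow.
In the residual graph, reachable from Depot: {Depot, Jct2, HubC, Y3, HubA, Jct1, HubB}.
Min-cut edges: Jct1→Port (3), HubB→Port (6); capacity 3 + 6 = 9.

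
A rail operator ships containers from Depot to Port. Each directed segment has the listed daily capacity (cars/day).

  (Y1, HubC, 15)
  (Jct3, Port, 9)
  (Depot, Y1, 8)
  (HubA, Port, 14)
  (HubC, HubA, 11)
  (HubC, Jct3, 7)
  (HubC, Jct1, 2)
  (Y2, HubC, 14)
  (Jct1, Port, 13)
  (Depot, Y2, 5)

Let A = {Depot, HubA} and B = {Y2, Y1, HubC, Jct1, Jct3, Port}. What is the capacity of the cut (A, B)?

27

Edges leaving {Depot, HubA}: Depot→Y2 (5), Depot→Y1 (8), HubA→Port (14).
Cut capacity = 5 + 8 + 14 = 27.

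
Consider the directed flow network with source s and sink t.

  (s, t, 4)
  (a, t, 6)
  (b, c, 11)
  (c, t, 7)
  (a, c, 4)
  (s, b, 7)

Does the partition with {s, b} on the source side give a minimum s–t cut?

No — its capacity is 15, but the minimum cut has capacity 11.

Given cut capacity: 4 + 11 = 15.
Augment s→t: bottleneck 4, flow now 4.
Augment s→b→c→t: bottleneck 7, flow now 11.
No augmenting path remains; maximum flow = 11.
In the residual graph, reachable from s: {s}.
Min-cut edges: s→b (7), s→t (4); capacity 7 + 4 = 11.
Cut capacity 15 exceeds the max flow 11, so it is not minimum.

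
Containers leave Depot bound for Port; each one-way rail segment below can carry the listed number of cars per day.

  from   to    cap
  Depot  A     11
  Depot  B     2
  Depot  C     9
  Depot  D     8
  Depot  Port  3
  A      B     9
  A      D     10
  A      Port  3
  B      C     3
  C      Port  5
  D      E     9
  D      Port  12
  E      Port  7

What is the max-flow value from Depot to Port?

Augment Depot→Port: bottleneck 3, flow now 3.
Augment Depot→A→Port: bottleneck 3, flow now 6.
Augment Depot→C→Port: bottleneck 5, flow now 11.
Augment Depot→D→Port: bottleneck 8, flow now 19.
Augment Depot→A→D→Port: bottleneck 4, flow now 23.
Augment Depot→A→D→E→Port: bottleneck 4, flow now 27.
No augmenting path remains; maximum flow = 27.
In the residual graph, reachable from Depot: {Depot, B, C}.
Min-cut edges: Depot→A (11), Depot→D (8), Depot→Port (3), C→Port (5); capacity 11 + 8 + 3 + 5 = 27.
This cut is saturated, so no flow can exceed 27.

27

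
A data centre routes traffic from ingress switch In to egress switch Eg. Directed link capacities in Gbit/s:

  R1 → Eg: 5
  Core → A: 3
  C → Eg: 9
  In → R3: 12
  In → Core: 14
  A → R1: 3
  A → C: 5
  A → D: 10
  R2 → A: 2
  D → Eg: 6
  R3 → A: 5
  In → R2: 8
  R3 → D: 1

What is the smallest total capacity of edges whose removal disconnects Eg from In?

11

Augment In→R3→D→Eg: bottleneck 1, flow now 1.
Augment In→R2→A→C→Eg: bottleneck 2, flow now 3.
Augment In→Core→A→C→Eg: bottleneck 3, flow now 6.
Augment In→R3→A→D→Eg: bottleneck 5, flow now 11.
No augmenting path remains; maximum flow = 11.
By max-flow min-cut, the minimum cut capacity equals the max flow.
In the residual graph, reachable from In: {In, R2, Core, R3}.
Min-cut edges: R2→A (2), Core→A (3), R3→A (5), R3→D (1); capacity 2 + 3 + 5 + 1 = 11.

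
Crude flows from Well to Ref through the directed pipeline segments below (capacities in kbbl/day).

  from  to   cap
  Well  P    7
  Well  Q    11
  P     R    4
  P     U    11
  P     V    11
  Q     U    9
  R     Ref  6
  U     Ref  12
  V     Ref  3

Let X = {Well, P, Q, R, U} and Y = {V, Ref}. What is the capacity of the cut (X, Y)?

Edges leaving {Well, P, Q, R, U}: P→V (11), R→Ref (6), U→Ref (12).
Cut capacity = 11 + 6 + 12 = 29.

29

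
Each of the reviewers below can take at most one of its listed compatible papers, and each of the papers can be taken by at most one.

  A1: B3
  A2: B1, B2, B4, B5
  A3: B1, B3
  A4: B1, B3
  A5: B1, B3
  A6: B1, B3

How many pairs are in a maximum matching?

3

Unit-capacity flow: source→left, listed edges, right→sink; max matching = max flow.
Augmenting path A1→B3 (+1); matched 1.
Augmenting path A2→B1 (+1); matched 2.
Augmenting path A3→B1→A2→B2 (+1); matched 3.
No augmenting path remains; maximum matching = 3.
König certificate: {A2, B1, B3} is a vertex cover of size 3 (every listed pair touches it), so no matching can be larger.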